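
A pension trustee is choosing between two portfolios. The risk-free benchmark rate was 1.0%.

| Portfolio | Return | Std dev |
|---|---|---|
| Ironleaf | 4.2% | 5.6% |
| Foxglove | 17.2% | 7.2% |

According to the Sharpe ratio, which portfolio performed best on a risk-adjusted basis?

Ironleaf: Sharpe ratio = (4.2% − 1.0%) / 5.6% = 0.571
Foxglove: Sharpe ratio = (17.2% − 1.0%) / 7.2% = 2.250
Highest: Foxglove (2.250).

Foxglove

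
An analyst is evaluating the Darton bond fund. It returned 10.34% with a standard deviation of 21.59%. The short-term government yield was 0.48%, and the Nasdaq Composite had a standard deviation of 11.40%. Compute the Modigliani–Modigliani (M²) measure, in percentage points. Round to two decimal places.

5.69

Sharpe = (Rp − Rf) / σp = (10.34% − 0.48%) / 21.59% = 0.4567
M² = Rf + Sharpe × σm = 0.48% + 0.4567 × 11.40% = 5.6864%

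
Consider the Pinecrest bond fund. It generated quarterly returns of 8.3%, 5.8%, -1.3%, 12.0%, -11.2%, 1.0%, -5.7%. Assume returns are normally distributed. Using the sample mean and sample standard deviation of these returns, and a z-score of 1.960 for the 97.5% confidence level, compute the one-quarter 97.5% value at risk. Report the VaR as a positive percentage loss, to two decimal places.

r̄ = (8.3 + 5.8 − 1.3 + 12 − 11.2 + 1 − 5.7) / 7 = 1.2714%
Sample std dev = √[395.8343 / 6] = 8.1223%
VaR = −(r̄ − z·σ) = −(1.2714 − 1.960 × 8.1223) = −(-14.6483) = 14.6483%

14.65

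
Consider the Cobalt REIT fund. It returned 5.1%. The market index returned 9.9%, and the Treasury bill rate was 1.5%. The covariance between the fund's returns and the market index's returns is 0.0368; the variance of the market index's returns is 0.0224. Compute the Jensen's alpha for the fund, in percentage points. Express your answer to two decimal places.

-10.20

β = Cov / Var = 0.0368 / 0.0224 = 1.6429
E[R] = Rf + β(Rm − Rf) = 1.5% + 1.6429 × (9.9% − 1.5%) = 15.3004%
α = Rp − E[R] = 5.1% − 15.3004% = -10.2004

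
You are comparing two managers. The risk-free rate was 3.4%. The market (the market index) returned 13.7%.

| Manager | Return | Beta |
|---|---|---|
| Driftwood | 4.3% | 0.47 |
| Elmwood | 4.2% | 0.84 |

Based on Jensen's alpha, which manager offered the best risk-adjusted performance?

Driftwood: α = 4.3% − [3.4% + 0.47 × (13.7% − 3.4%)] = -3.941
Elmwood: α = 4.2% − [3.4% + 0.84 × (13.7% − 3.4%)] = -7.852
Highest: Driftwood (-3.941).

Driftwood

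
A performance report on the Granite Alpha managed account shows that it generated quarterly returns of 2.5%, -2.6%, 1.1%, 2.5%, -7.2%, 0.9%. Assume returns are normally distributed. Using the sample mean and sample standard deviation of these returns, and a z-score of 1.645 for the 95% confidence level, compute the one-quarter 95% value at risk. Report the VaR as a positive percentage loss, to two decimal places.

Mean return μ = -2.80 / 6 = -0.4667%
Sample σ = √[Σ(r − μ)² / 5] = √[71.8133 / 5] = √14.3627 = 3.7898%
VaR = −(μ − z·σ) = −(-0.4667 − 1.645 × 3.7898) = −(-6.7009) = 6.7009%

6.70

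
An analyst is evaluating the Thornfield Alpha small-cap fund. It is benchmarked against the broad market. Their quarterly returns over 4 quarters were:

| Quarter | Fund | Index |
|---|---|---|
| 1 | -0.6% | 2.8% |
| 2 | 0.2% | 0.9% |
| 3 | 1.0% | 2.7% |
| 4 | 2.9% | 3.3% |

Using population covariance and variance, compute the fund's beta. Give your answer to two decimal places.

0.69

r̄p = 0.8750%,  r̄m = 2.4250%
Cov = Σ(rp − r̄p)(rm − r̄m) / 4 = 0.5706
Var(rm) = Σ(rm − r̄m)² / 4 = 0.8269
β = Cov / Var = 0.5706 / 0.8269 = 0.6900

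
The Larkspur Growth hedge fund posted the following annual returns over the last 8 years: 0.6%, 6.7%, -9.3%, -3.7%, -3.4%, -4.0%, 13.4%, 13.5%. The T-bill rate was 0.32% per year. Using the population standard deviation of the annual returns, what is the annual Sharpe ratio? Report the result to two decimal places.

Mean return μ = 13.80 / 8 = 1.7250%
Population σ = √[Σ(r − μ)² / 8] = √[510.9950 / 8] = √63.8744 = 7.9921%
Sharpe = (μ − rf) / σ = (1.7250 − 0.32) / 7.9921 = 1.4050 / 7.9921 = 0.1758

0.18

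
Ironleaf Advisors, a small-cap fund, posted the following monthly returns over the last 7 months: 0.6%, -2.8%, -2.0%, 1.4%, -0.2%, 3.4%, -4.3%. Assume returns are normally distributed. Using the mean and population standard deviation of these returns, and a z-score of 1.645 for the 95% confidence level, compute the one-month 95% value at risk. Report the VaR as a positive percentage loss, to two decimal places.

4.59

Mean return r̄ = -3.90 / 7 = -0.5571%
Σ(r − r̄)² = (0.6 − (-0.5571))² + (-2.8 − (-0.5571))² + … = 42.0771
σ = √[42.0771 / 7] = 2.4517%
VaR = −(r̄ − z·σ) = −(-0.5571 − 1.645 × 2.4517) = −(-4.5901) = 4.5901%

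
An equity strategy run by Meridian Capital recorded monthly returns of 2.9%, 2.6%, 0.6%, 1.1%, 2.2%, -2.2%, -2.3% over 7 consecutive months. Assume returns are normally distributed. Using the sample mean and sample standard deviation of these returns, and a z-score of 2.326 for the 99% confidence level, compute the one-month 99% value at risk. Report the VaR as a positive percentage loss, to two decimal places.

4.35

μ = (2.9 + 2.6 + 0.6 + 1.1 + 2.2 − 2.2 − 2.3) / 7 = 4.90 / 7 = 0.7000%
Σ(r − μ)² = 28.2800; sample σ = √(28.2800/6) = 2.1710%
VaR = −(μ − z·σ) = −(0.7000 − 2.326 × 2.1710) = −(-4.3497) = 4.3497%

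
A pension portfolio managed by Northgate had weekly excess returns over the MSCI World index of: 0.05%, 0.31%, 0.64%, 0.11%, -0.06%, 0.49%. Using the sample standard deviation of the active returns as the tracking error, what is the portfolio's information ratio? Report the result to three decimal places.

0.945

r̄ = (0.05 + 0.31 + 0.64 + 0.11 − 0.06 + 0.49) / 6 = 1.540 / 6 = 0.2567%
Sample std dev = √[0.3687 / 5] = 0.2716%
IR = r̄ / tracking error = 0.2567 / 0.2716 = 0.9451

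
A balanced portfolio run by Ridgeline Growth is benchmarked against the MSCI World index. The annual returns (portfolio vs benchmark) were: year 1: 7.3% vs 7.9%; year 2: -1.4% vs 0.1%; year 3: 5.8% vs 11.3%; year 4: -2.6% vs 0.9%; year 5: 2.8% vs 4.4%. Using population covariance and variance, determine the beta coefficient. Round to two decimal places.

0.83

r̄p = 2.3800%,  r̄m = 4.9200%
Cov = Σ(rp − r̄p)(rm − r̄m) / 5 = 14.9004
Var(rm) = Σ(rm − r̄m)² / 5 = 17.8496
β = Cov / Var = 14.9004 / 17.8496 = 0.8348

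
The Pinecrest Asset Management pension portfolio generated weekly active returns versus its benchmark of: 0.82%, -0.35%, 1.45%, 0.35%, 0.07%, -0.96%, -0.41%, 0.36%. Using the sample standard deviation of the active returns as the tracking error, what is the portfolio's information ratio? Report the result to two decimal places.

r̄ = (0.82 − 0.35 + 1.45 + 0.35 + 0.07 − 0.96 − 0.41 + 0.36) / 8 = 0.1663%
Sample std dev = √[4.0230 / 7] = 0.7581%
IR = r̄ / tracking error = 0.1663 / 0.7581 = 0.2194

0.22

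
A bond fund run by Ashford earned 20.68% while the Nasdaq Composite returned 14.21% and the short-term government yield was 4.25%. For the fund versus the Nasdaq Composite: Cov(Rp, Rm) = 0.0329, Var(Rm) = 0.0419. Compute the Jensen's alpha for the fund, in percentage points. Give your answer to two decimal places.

β = Cov / Var = 0.0329 / 0.0419 = 0.7852
E[R] = Rf + β(Rm − Rf) = 4.25% + 0.7852 × (14.21% − 4.25%) = 12.0706%
α = Rp − E[R] = 20.68% − 12.0706% = 8.6094

8.61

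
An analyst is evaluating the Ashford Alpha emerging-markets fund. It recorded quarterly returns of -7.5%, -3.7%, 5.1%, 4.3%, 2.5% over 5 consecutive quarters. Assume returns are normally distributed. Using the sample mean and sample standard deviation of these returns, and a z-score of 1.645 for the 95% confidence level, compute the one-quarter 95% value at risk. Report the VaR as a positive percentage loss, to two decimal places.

8.89

μ = (-7.5 − 3.7 + 5.1 + 4.3 + 2.5) / 5 = 0.1400%
Sample std dev = √[120.5920 / 4] = 5.4907%
VaR = −(μ − z·σ) = −(0.1400 − 1.645 × 5.4907) = −(-8.8922) = 8.8922%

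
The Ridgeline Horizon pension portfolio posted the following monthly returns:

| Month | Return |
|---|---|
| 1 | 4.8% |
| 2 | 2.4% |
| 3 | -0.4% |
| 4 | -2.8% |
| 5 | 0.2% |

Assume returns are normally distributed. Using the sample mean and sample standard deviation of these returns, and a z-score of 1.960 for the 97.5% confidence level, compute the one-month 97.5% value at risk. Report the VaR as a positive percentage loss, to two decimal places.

4.82

Mean return r̄ = 4.20 / 5 = 0.8400%
Sample σ = √[Σ(r − r̄)² / 4] = √[33.3120 / 4] = √8.3280 = 2.8858%
VaR = −(r̄ − z·σ) = −(0.8400 − 1.960 × 2.8858) = −(-4.8162) = 4.8162%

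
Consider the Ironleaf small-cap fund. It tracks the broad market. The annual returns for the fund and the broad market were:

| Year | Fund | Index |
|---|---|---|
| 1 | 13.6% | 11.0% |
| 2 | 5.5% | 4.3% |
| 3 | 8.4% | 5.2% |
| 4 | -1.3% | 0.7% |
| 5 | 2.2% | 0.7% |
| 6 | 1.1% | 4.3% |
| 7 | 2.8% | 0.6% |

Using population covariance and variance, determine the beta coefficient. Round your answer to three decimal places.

1.198

r̄p = 4.6143%,  r̄m = 3.8286%
Cov = Σ(rp − r̄p)(rm − r̄m) / 7 = 14.3296
Var(rm) = Σ(rm − r̄m)² / 7 = 11.9649
β = Cov / Var = 14.3296 / 11.9649 = 1.1976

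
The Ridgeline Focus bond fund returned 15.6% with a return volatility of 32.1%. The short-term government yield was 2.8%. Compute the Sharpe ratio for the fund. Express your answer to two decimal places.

0.40

Sharpe = (Rp − Rf) / σp = (15.6% − 2.8%) / 32.1% = 12.80% / 32.1% = 0.3988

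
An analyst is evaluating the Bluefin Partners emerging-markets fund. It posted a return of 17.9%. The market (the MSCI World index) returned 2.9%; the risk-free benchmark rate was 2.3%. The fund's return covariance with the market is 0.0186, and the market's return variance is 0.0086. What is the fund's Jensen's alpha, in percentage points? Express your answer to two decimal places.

β = Cov / Var = 0.0186 / 0.0086 = 2.1628
E[R] = Rf + β(Rm − Rf) = 2.3% + 2.1628 × (2.9% − 2.3%) = 3.5977%
α = Rp − E[R] = 17.9% − 3.5977% = 14.3023

14.30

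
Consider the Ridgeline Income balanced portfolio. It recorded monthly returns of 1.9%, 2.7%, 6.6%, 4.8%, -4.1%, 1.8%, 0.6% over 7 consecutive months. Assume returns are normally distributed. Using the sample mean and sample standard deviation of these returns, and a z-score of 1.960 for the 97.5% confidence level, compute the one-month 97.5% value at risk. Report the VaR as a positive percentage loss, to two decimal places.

4.59

μ = (1.9 + 2.7 + 6.6 + 4.8 − 4.1 + 1.8 + 0.6) / 7 = 2.0429%
Sample std dev = √[68.6971 / 6] = 3.3837%
VaR = −(μ − z·σ) = −(2.0429 − 1.960 × 3.3837) = −(-4.5892) = 4.5892%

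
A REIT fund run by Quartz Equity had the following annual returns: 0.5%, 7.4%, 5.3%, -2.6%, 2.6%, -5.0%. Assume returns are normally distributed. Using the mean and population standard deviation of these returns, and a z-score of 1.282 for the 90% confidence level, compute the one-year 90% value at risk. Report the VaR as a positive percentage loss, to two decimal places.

4.13

r̄ = (0.5 + 7.4 + 5.3 − 2.6 + 2.6 − 5) / 6 = 1.3667%
Σ(r − r̄)² = 110.4133; population σ = √(110.4133/6) = 4.2898%
VaR = −(r̄ − z·σ) = −(1.3667 − 1.282 × 4.2898) = −(-4.1328) = 4.1328%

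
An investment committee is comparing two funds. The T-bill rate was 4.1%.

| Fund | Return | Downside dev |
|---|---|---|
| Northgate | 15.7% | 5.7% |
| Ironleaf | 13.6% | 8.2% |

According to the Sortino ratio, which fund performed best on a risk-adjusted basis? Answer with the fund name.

Northgate

Northgate: Sortino ratio = (15.7% − 4.1%) / 5.7% = 2.035
Ironleaf: Sortino ratio = (13.6% − 4.1%) / 8.2% = 1.159
Highest: Northgate (2.035).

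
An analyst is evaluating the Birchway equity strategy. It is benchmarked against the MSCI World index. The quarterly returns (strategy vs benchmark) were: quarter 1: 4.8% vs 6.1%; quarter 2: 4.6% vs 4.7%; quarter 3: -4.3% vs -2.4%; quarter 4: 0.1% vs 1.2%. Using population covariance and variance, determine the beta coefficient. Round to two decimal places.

r̄p = 1.3000%,  r̄m = 2.4000%
Cov = Σ(rp − r̄p)(rm − r̄m) / 4 = 12.2150
Var(rm) = Σ(rm − r̄m)² / 4 = 10.8650
β = Cov / Var = 12.2150 / 10.8650 = 1.1243

1.12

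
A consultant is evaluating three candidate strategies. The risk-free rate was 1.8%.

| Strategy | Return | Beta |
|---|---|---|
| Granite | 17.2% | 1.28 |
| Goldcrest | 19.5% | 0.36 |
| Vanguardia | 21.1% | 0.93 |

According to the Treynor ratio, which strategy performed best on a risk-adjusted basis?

Goldcrest

Granite: Treynor = (17.2% − 1.8%) / 1.28 = 12.031
Goldcrest: Treynor = (19.5% − 1.8%) / 0.36 = 49.167
Vanguardia: Treynor = (21.1% − 1.8%) / 0.93 = 20.753
Highest: Goldcrest (49.167).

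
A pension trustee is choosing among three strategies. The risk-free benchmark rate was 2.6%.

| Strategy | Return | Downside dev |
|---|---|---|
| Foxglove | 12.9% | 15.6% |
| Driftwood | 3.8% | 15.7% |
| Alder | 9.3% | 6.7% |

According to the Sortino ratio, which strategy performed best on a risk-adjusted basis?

Foxglove: Sortino ratio = (12.9% − 2.6%) / 15.6% = 0.660
Driftwood: Sortino ratio = (3.8% − 2.6%) / 15.7% = 0.076
Alder: Sortino ratio = (9.3% − 2.6%) / 6.7% = 1.000
Highest: Alder (1.000).

Alder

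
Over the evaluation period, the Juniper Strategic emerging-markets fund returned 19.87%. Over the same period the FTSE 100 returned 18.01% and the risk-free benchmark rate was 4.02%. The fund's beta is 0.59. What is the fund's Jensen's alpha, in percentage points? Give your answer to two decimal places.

CAPM expected return = Rf + β(Rm − Rf) = 4.02% + 0.59 × (18.01% − 4.02%) = 4.02 + 0.59 × 13.99 = 12.2741%
Jensen's α = Rp − E[R] = 19.87% − 12.2741% = 7.5959

7.60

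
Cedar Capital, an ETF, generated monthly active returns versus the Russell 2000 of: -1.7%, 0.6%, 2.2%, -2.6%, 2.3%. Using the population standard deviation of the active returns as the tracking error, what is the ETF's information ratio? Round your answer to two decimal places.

r̄ = (-1.7 + 0.6 + 2.2 − 2.6 + 2.3) / 5 = 0.80 / 5 = 0.1600%
Population σ = √[Σ(r − r̄)² / 5] = √[20.0120 / 5] = √4.0024 = 2.0006%
IR = r̄ / tracking error = 0.1600 / 2.0006 = 0.0800

0.08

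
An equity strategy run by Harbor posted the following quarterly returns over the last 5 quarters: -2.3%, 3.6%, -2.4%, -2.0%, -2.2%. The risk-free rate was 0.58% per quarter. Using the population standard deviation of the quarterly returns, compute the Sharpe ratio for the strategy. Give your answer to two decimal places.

-0.70

r̄ = (-2.3 + 3.6 − 2.4 − 2 − 2.2) / 5 = -5.30 / 5 = -1.0600%
Population std dev = √[27.2320 / 5] = 2.3338%
Sharpe = (r̄ − rf) / σ = (-1.0600 − 0.58) / 2.3338 = -1.6400 / 2.3338 = -0.7027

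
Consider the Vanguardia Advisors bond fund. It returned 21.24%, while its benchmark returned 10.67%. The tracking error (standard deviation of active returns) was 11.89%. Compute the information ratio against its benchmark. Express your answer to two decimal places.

0.89

IR = (Rp − Rb) / TE = (21.24% − 10.67%) / 11.89% = 10.57% / 11.89% = 0.8890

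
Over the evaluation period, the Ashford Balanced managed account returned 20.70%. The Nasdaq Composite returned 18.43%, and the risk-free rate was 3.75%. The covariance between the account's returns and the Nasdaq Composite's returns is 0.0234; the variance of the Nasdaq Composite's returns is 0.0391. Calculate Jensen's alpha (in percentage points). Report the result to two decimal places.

8.16

β = Cov / Var = 0.0234 / 0.0391 = 0.5985
E[R] = Rf + β(Rm − Rf) = 3.75% + 0.5985 × (18.43% − 3.75%) = 12.5360%
α = Rp − E[R] = 20.70% − 12.5360% = 8.1640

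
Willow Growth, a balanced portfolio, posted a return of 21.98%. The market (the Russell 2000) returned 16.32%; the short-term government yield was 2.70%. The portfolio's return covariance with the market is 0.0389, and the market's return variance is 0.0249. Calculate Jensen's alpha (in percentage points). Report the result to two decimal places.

-2.00

β = Cov / Var = 0.0389 / 0.0249 = 1.5622
E[R] = Rf + β(Rm − Rf) = 2.70% + 1.5622 × (16.32% − 2.70%) = 23.9772%
α = Rp − E[R] = 21.98% − 23.9772% = -1.9972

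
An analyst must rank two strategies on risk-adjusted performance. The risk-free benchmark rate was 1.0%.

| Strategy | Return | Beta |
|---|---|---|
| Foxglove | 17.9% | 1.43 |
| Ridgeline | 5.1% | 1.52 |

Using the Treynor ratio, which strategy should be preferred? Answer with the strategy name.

Foxglove

Foxglove: Treynor = (17.9% − 1.0%) / 1.43 = 11.818
Ridgeline: Treynor = (5.1% − 1.0%) / 1.52 = 2.697
Highest: Foxglove (11.818).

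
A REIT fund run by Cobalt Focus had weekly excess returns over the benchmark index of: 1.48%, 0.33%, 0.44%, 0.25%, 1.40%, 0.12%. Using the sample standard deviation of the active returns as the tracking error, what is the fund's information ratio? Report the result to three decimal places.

1.106

r̄ = (1.48 + 0.33 + 0.44 + 0.25 + 1.4 + 0.12) / 6 = 4.020 / 6 = 0.6700%
Σ(r − r̄)² = (1.48 − 0.6700)² + (0.33 − 0.6700)² + … = 1.8364
σ = √[1.8364 / 5] = 0.6060%
IR = r̄ / tracking error = 0.6700 / 0.6060 = 1.1056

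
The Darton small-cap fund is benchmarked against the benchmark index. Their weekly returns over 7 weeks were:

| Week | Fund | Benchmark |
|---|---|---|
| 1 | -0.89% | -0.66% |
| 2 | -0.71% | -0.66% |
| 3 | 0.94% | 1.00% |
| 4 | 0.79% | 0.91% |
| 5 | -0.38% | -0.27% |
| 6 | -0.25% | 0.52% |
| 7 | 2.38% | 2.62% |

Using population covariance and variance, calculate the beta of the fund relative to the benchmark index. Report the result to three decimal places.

r̄p = 0.2686%,  r̄m = 0.4943%
Cov = Σ(rp − r̄p)(rm − r̄m) / 7 = 1.1420
Var(rm) = Σ(rm − r̄m)² / 7 = 1.1710
β = Cov / Var = 1.1420 / 1.1710 = 0.9752

0.975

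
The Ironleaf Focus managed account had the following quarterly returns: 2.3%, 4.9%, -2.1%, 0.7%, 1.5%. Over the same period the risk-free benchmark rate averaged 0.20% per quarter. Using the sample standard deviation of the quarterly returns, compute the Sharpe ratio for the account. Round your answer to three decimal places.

0.496

r̄ = (2.3 + 4.9 − 2.1 + 0.7 + 1.5) / 5 = 7.30 / 5 = 1.4600%
Σ(r − r̄)² = (2.3 − 1.4600)² + (4.9 − 1.4600)² + (-2.1 − 1.4600)² + … = 25.7920
σ = √[25.7920 / 4] = 2.5393%
Sharpe = (r̄ − rf) / σ = (1.4600 − 0.2) / 2.5393 = 1.2600 / 2.5393 = 0.4962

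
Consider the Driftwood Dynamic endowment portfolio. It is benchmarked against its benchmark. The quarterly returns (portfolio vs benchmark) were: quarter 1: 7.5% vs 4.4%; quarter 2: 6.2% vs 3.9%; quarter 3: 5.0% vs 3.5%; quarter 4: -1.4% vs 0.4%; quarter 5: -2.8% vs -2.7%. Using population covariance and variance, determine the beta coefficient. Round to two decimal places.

r̄p = 2.9000%,  r̄m = 1.9000%
Cov = Σ(rp − r̄p)(rm − r̄m) / 5 = 10.8260
Var(rm) = Σ(rm − r̄m)² / 5 = 7.2440
β = Cov / Var = 10.8260 / 7.2440 = 1.4945

1.49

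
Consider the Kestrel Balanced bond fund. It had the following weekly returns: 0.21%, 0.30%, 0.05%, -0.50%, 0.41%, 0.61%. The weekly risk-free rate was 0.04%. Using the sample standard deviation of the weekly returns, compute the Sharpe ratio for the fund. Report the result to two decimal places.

0.37

Mean return r̄ = 1.080 / 6 = 0.1800%
Sample std dev = √[0.7324 / 5] = 0.3827%
Sharpe = (r̄ − rf) / σ = (0.1800 − 0.04) / 0.3827 = 0.1400 / 0.3827 = 0.3658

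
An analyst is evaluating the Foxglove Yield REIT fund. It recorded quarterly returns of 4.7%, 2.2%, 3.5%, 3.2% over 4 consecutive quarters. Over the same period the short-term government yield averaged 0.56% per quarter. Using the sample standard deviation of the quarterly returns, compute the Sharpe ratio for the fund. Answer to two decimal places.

Mean return r̄ = 13.60 / 4 = 3.4000%
Σ(r − r̄)² = (4.7 − 3.4000)² + (2.2 − 3.4000)² + … = 3.1800
sample σ = √(3.1800 / 3) = √1.0600 = 1.0296%
Sharpe = (r̄ − rf) / σ = (3.4000 − 0.56) / 1.0296 = 2.8400 / 1.0296 = 2.7584

2.76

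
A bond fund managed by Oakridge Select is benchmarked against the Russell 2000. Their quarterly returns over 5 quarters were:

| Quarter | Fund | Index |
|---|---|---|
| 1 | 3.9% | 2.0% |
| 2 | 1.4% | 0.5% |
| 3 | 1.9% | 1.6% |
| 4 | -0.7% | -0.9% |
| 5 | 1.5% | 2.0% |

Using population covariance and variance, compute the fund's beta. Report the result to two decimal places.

1.10

r̄p = 1.6000%,  r̄m = 1.0400%
Cov = Σ(rp − r̄p)(rm − r̄m) / 5 = 1.3700
Var(rm) = Σ(rm − r̄m)² / 5 = 1.2424
β = Cov / Var = 1.3700 / 1.2424 = 1.1027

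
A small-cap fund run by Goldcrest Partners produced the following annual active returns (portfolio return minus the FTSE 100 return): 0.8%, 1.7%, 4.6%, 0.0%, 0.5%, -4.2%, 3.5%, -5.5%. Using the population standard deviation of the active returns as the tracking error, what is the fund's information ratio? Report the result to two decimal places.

Mean return r̄ = 1.40 / 8 = 0.1750%
Population std dev = √[84.8350 / 8] = 3.2564%
IR = r̄ / tracking error = 0.1750 / 3.2564 = 0.0537

0.05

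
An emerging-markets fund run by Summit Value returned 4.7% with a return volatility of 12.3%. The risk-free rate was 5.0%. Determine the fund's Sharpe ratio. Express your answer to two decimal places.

Sharpe = (Rp − Rf) / σp = (4.7% − 5.0%) / 12.3% = -0.30% / 12.3% = -0.0244

-0.02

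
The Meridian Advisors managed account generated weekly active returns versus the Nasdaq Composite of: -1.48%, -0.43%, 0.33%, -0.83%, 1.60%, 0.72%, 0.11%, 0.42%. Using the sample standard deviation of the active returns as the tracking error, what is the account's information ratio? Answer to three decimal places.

0.057

μ = (-1.48 − 0.43 + 0.33 − 0.83 + 1.6 + 0.72 + 0.11 + 0.42) / 8 = 0.440 / 8 = 0.0550%
Σ(r − μ)² = (-1.48 − 0.0550)² + (-0.43 − 0.0550)² + … = 6.4158
σ = √[6.4158 / 7] = 0.9574%
IR = μ / tracking error = 0.0550 / 0.9574 = 0.0574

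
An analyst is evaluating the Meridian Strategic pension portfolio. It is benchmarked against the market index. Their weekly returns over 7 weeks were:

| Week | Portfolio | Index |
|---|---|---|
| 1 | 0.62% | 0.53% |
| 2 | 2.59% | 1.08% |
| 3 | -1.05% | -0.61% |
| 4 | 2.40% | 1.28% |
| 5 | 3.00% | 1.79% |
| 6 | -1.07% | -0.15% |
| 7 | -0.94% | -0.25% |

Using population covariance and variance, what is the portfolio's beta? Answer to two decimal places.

2.01

r̄p = 0.7929%,  r̄m = 0.5243%
Cov = Σ(rp − r̄p)(rm − r̄m) / 7 = 1.3849
Var(rm) = Σ(rm − r̄m)² / 7 = 0.6890
β = Cov / Var = 1.3849 / 0.6890 = 2.0100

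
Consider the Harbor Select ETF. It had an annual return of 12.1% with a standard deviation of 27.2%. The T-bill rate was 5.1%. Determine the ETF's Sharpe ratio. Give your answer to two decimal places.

Sharpe = (Rp − Rf) / σp = (12.1% − 5.1%) / 27.2% = 7.00% / 27.2% = 0.2574

0.26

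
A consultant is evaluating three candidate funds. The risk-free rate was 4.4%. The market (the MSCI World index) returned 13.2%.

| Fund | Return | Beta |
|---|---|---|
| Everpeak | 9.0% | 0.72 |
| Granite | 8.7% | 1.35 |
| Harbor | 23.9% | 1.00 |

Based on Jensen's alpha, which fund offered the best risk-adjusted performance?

Everpeak: α = 9.0% − [4.4% + 0.72 × (13.2% − 4.4%)] = -1.736
Granite: α = 8.7% − [4.4% + 1.35 × (13.2% − 4.4%)] = -7.580
Harbor: α = 23.9% − [4.4% + 1.00 × (13.2% − 4.4%)] = 10.700
Highest: Harbor (10.700).

Harbor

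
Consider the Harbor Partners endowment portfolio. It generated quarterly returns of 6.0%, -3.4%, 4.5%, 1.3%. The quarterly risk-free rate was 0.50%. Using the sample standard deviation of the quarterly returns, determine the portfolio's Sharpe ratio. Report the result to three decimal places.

0.385

Mean return r̄ = 8.40 / 4 = 2.1000%
Σ(r − r̄)² = (6 − 2.1000)² + (-3.4 − 2.1000)² + … = 51.8600
sample σ = √(51.8600 / 3) = √17.2867 = 4.1577%
Sharpe = (r̄ − rf) / σ = (2.1000 − 0.5) / 4.1577 = 1.6000 / 4.1577 = 0.3848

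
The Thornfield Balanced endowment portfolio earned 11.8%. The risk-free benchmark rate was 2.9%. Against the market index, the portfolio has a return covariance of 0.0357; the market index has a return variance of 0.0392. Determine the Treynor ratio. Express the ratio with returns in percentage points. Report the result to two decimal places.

9.77

β = Cov / Var = 0.0357 / 0.0392 = 0.9107
Treynor = (Rp − Rf) / β = (11.8% − 2.9%) / 0.9107 = 8.90 / 0.9107 = 9.7727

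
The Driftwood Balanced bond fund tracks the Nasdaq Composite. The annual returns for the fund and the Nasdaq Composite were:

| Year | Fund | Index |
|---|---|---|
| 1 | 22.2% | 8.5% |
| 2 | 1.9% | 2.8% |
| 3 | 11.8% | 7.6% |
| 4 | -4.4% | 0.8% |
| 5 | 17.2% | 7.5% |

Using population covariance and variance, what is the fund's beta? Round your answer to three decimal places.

3.084

r̄p = 9.7400%,  r̄m = 5.4400%
Cov = Σ(rp − r̄p)(rm − r̄m) / 5 = 28.8504
Var(rm) = Σ(rm − r̄m)² / 5 = 9.3544
β = Cov / Var = 28.8504 / 9.3544 = 3.0842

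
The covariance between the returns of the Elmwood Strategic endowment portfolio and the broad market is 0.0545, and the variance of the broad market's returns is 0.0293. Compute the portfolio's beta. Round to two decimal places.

β = Cov(Rp, Rm) / Var(Rm) = 0.0545 / 0.0293 = 1.8601

1.86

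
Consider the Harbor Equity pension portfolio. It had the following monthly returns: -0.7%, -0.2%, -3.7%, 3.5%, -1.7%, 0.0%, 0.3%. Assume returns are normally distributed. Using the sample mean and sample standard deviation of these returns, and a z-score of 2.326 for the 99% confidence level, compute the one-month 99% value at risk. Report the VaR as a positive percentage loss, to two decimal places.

5.43

μ = (-0.7 − 0.2 − 3.7 + 3.5 − 1.7 + 0 + 0.3) / 7 = -0.3571%
Σ(r − μ)² = (-0.7 − (-0.3571))² + (-0.2 − (-0.3571))² + (-3.7 − (-0.3571))² + … = 28.5571
sample σ = √(28.5571 / 6) = √4.7595 = 2.1816%
VaR = −(μ − z·σ) = −(-0.3571 − 2.326 × 2.1816) = −(-5.4315) = 5.4315%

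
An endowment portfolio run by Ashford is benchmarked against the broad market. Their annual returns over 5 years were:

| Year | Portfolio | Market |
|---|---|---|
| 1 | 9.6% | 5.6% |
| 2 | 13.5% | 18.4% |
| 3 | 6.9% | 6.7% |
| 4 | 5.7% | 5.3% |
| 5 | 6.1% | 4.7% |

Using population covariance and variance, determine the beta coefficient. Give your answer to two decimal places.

r̄p = 8.3600%,  r̄m = 8.1400%
Cov = Σ(rp − r̄p)(rm − r̄m) / 5 = 13.4036
Var(rm) = Σ(rm − r̄m)² / 5 = 26.7384
β = Cov / Var = 13.4036 / 26.7384 = 0.5013

0.50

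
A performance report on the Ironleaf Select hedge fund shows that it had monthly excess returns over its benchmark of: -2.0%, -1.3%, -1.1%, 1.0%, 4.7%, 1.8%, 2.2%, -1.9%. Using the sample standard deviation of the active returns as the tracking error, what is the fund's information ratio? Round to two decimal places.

μ = (-2 − 1.3 − 1.1 + 1 + 4.7 + 1.8 + 2.2 − 1.9) / 8 = 0.4250%
Σ(r − μ)² = 40.2350; sample σ = √(40.2350/7) = 2.3975%
IR = μ / tracking error = 0.4250 / 2.3975 = 0.1773

0.18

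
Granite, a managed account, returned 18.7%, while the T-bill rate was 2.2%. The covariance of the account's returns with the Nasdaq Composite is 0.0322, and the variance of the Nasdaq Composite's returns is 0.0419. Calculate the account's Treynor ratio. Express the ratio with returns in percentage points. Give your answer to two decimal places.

21.47

β = Cov / Var = 0.0322 / 0.0419 = 0.7685
Treynor = (Rp − Rf) / β = (18.7% − 2.2%) / 0.7685 = 16.50 / 0.7685 = 21.4704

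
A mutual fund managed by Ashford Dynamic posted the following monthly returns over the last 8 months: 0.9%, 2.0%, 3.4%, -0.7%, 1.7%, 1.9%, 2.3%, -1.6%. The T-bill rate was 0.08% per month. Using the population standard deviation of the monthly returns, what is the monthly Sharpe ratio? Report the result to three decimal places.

0.752

r̄ = (0.9 + 2 + 3.4 − 0.7 + 1.7 + 1.9 + 2.3 − 1.6) / 8 = 9.90 / 8 = 1.2375%
Σ(r − r̄)² = (0.9 − 1.2375)² + (2 − 1.2375)² + … = 18.9588
population σ = √(18.9588 / 8) = √2.3699 = 1.5394%
Sharpe = (r̄ − rf) / σ = (1.2375 − 0.08) / 1.5394 = 1.1575 / 1.5394 = 0.7519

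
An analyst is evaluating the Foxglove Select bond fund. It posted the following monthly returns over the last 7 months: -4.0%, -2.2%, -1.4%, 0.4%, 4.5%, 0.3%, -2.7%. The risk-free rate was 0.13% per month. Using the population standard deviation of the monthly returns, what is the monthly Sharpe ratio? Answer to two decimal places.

-0.33

μ = (-4 − 2.2 − 1.4 + 0.4 + 4.5 + 0.3 − 2.7) / 7 = -5.10 / 7 = -0.7286%
Population σ = √[Σ(r − μ)² / 7] = √[46.8743 / 7] = √6.6963 = 2.5877%
Sharpe = (μ − rf) / σ = (-0.7286 − 0.13) / 2.5877 = -0.8586 / 2.5877 = -0.3318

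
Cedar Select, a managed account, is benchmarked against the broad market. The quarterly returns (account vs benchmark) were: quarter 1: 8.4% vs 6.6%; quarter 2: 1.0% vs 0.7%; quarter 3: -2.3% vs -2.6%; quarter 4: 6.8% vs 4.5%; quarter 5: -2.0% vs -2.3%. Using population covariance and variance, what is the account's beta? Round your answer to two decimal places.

r̄p = 2.3800%,  r̄m = 1.3800%
Cov = Σ(rp − r̄p)(rm − r̄m) / 5 = 16.1796
Var(rm) = Σ(rm − r̄m)² / 5 = 13.3656
β = Cov / Var = 16.1796 / 13.3656 = 1.2105

1.21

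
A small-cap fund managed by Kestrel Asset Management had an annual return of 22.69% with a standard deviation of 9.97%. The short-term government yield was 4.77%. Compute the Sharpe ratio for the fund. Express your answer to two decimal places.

1.80

Sharpe = (Rp − Rf) / σp = (22.69% − 4.77%) / 9.97% = 17.92% / 9.97% = 1.7974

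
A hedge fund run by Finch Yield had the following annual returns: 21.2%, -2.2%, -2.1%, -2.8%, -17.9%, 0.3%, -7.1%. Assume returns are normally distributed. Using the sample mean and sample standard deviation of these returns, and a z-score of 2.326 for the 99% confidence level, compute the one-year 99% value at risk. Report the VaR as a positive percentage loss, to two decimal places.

r̄ = (21.2 − 2.2 − 2.1 − 2.8 − 17.9 + 0.3 − 7.1) / 7 = -1.5143%
Σ(r − r̄)² = (21.2 − (-1.5143))² + (-2.2 − (-1.5143))² + (-2.1 − (-1.5143))² + … = 821.3886
σ = √[821.3886 / 6] = 11.7003%
VaR = −(r̄ − z·σ) = −(-1.5143 − 2.326 × 11.7003) = −(-28.7292) = 28.7292%

28.73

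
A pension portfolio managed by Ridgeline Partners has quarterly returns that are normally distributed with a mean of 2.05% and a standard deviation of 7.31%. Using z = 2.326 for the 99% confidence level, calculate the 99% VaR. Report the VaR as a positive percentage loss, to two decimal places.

14.95

VaR (as % loss) = −(μ − z·σ) = −(2.05% − 2.326 × 7.31%) = −(-14.95306%) = 14.95306%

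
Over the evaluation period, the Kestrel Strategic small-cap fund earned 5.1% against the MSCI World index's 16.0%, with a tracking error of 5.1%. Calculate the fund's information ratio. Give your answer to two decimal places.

-2.14

IR = (Rp − Rb) / TE = (5.1% − 16.0%) / 5.1% = -10.90% / 5.1% = -2.1373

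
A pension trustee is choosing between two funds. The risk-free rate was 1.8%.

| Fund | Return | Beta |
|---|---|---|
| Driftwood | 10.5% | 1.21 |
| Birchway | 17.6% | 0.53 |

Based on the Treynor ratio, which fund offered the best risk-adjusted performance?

Birchway

Driftwood: Treynor = (10.5% − 1.8%) / 1.21 = 7.190
Birchway: Treynor = (17.6% − 1.8%) / 0.53 = 29.811
Highest: Birchway (29.811).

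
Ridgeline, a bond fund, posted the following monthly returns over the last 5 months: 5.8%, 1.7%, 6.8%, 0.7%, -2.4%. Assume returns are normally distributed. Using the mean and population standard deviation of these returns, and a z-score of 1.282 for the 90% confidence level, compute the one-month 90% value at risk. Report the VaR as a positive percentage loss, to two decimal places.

1.82

r̄ = (5.8 + 1.7 + 6.8 + 0.7 − 2.4) / 5 = 2.5200%
Population σ = √[Σ(r − r̄)² / 5] = √[57.2680 / 5] = √11.4536 = 3.3843%
VaR = −(r̄ − z·σ) = −(2.5200 − 1.282 × 3.3843) = −(-1.8187) = 1.8187%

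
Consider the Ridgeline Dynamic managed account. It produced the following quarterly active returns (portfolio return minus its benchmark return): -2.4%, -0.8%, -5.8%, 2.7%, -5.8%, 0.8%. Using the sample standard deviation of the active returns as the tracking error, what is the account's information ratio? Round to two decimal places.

-0.54

r̄ = (-2.4 − 0.8 − 5.8 + 2.7 − 5.8 + 0.8) / 6 = -1.8833%
Sample σ = √[Σ(r − r̄)² / 5] = √[60.3283 / 5] = √12.0657 = 3.4736%
IR = r̄ / tracking error = -1.8833 / 3.4736 = -0.5422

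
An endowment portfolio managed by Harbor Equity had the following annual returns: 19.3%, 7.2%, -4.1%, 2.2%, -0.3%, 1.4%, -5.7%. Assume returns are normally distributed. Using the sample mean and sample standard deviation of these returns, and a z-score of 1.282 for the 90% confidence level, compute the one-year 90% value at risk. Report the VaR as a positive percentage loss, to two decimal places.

7.91

μ = (19.3 + 7.2 − 4.1 + 2.2 − 0.3 + 1.4 − 5.7) / 7 = 20.00 / 7 = 2.8571%
Σ(r − μ)² = (19.3 − 2.8571)² + (7.2 − 2.8571)² + (-4.1 − 2.8571)² + … = 423.3771
sample σ = √(423.3771 / 6) = √70.5629 = 8.4002%
VaR = −(μ − z·σ) = −(2.8571 − 1.282 × 8.4002) = −(-7.9120) = 7.9120%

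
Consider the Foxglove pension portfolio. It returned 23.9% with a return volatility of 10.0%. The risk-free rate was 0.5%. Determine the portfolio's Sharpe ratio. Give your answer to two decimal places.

Sharpe = (Rp − Rf) / σp = (23.9% − 0.5%) / 10.0% = 23.40% / 10.0% = 2.3400

2.34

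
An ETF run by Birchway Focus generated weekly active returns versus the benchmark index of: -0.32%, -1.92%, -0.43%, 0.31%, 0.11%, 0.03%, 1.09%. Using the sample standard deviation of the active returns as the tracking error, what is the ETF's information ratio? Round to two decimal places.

μ = (-0.32 − 1.92 − 0.43 + 0.31 + 0.11 + 0.03 + 1.09) / 7 = -0.1614%
Sample std dev = √[5.0885 / 6] = 0.9209%
IR = μ / tracking error = -0.1614 / 0.9209 = -0.1753

-0.18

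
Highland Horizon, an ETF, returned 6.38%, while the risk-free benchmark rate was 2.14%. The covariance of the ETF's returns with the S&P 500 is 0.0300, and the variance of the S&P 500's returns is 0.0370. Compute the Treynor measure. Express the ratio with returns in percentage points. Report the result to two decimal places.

β = Cov / Var = 0.0300 / 0.0370 = 0.8108
Treynor = (Rp − Rf) / β = (6.38% − 2.14%) / 0.8108 = 4.24 / 0.8108 = 5.2294

5.23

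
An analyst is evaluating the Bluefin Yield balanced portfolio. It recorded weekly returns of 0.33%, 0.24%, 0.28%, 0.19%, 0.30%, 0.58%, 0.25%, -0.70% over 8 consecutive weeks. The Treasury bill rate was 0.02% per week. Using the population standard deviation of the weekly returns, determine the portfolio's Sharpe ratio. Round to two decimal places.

Mean return μ = 1.470 / 8 = 0.1838%
Population σ = √[Σ(r − μ)² / 8] = √[0.9898 / 8] = √0.1237 = 0.3517%
Sharpe = (μ − rf) / σ = (0.1838 − 0.02) / 0.3517 = 0.1638 / 0.3517 = 0.4657

0.47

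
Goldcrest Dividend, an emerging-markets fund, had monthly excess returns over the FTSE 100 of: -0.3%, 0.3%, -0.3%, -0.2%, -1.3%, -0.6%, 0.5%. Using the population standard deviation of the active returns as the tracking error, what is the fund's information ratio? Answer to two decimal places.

Mean return r̄ = -1.90 / 7 = -0.2714%
Σ(r − r̄)² = (-0.3 − (-0.2714))² + (0.3 − (-0.2714))² + (-0.3 − (-0.2714))² + … = 2.0943
σ = √[2.0943 / 7] = 0.5470%
IR = r̄ / tracking error = -0.2714 / 0.5470 = -0.4962

-0.50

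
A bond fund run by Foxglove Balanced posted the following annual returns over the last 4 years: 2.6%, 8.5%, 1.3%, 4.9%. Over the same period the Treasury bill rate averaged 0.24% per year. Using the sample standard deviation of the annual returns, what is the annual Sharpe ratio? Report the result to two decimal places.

μ = (2.6 + 8.5 + 1.3 + 4.9) / 4 = 4.3250%
Sample σ = √[Σ(r − μ)² / 3] = √[29.8875 / 3] = √9.9625 = 3.1563%
Sharpe = (μ − rf) / σ = (4.3250 − 0.24) / 3.1563 = 4.0850 / 3.1563 = 1.2942

1.29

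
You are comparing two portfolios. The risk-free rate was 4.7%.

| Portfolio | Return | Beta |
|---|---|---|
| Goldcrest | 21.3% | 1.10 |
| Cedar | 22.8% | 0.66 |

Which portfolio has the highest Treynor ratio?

Goldcrest: Treynor = (21.3% − 4.7%) / 1.10 = 15.091
Cedar: Treynor = (22.8% − 4.7%) / 0.66 = 27.424
Highest: Cedar (27.424).

Cedar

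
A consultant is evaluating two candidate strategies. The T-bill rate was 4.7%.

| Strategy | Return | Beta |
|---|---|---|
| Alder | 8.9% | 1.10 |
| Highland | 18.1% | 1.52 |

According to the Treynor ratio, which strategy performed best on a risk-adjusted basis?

Alder: Treynor = (8.9% − 4.7%) / 1.10 = 3.818
Highland: Treynor = (18.1% − 4.7%) / 1.52 = 8.816
Highest: Highland (8.816).

Highland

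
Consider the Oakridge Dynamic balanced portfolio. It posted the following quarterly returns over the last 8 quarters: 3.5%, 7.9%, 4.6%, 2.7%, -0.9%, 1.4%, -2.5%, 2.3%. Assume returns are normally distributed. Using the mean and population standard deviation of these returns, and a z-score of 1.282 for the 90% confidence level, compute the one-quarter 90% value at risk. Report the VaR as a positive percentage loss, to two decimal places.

μ = (3.5 + 7.9 + 4.6 + 2.7 − 0.9 + 1.4 − 2.5 + 2.3) / 8 = 19.00 / 8 = 2.3750%
Σ(r − μ)² = (3.5 − 2.3750)² + (7.9 − 2.3750)² + (4.6 − 2.3750)² + … = 72.2950
population σ = √(72.2950 / 8) = √9.0369 = 3.0061%
VaR = −(μ − z·σ) = −(2.3750 − 1.282 × 3.0061) = −(-1.4788) = 1.4788%

1.48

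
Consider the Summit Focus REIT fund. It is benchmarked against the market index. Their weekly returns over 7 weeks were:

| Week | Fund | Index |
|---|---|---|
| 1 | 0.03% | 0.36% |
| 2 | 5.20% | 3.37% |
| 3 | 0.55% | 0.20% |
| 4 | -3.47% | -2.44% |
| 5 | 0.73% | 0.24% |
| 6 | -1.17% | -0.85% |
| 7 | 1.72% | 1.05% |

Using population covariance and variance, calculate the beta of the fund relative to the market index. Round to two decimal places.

1.49

r̄p = 0.5129%,  r̄m = 0.2757%
Cov = Σ(rp − r̄p)(rm − r̄m) / 7 = 4.0139
Var(rm) = Σ(rm − r̄m)² / 7 = 2.6901
β = Cov / Var = 4.0139 / 2.6901 = 1.4921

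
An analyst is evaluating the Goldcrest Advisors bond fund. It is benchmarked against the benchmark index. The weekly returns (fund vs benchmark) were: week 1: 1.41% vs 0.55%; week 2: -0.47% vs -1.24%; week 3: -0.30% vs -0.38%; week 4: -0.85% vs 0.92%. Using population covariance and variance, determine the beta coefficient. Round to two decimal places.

0.24

r̄p = -0.0525%,  r̄m = -0.0375%
Cov = Σ(rp − r̄p)(rm − r̄m) / 4 = 0.1706
Var(rm) = Σ(rm − r̄m)² / 4 = 0.7063
β = Cov / Var = 0.1706 / 0.7063 = 0.2415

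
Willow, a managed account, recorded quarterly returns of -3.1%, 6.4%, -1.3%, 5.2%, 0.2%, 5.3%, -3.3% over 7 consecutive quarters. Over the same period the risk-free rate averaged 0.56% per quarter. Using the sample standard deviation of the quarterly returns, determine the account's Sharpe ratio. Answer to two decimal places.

0.19

μ = (-3.1 + 6.4 − 1.3 + 5.2 + 0.2 + 5.3 − 3.3) / 7 = 1.3429%
Sample std dev = √[105.6971 / 6] = 4.1972%
Sharpe = (μ − rf) / σ = (1.3429 − 0.56) / 4.1972 = 0.7829 / 4.1972 = 0.1865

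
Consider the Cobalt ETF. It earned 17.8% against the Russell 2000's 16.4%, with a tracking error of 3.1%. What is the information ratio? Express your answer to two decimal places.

IR = (Rp − Rb) / TE = (17.8% − 16.4%) / 3.1% = 1.40% / 3.1% = 0.4516

0.45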